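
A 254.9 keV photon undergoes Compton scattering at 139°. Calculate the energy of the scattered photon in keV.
135.9252 keV

First convert energy to wavelength:
λ = hc/E, with hc ≈ 1239.842 keV·pm (i.e. 1239.842 eV·nm)

For E = 254.9 keV = 254900 eV:
λ = 1239.842 keV·pm / 254.9 keV
λ = 4.8640 pm

Calculate the Compton shift:
Δλ = λ_C(1 - cos(139°)) = 2.4263 × 1.7547
Δλ = 4.2575 pm

Final wavelength:
λ' = 4.8640 + 4.2575 = 9.1215 pm

Final energy:
E' = hc/λ' = 1239.842 / 9.1215 = 135.9252 keV

(Intermediate values are shown rounded; full precision is carried through to the final answer.)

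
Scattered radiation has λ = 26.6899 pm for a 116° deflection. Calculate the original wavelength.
23.2000 pm

From λ' = λ + Δλ, we have λ = λ' - Δλ

First calculate the Compton shift:
Δλ = λ_C(1 - cos θ)
Δλ = 2.4263 × (1 - cos(116°))
Δλ = 2.4263 × 1.4384
Δλ = 3.4899 pm

Initial wavelength:
λ = λ' - Δλ
λ = 26.6899 - 3.4899
λ = 23.2000 pm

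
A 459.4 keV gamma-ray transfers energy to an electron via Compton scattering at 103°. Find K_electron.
240.7692 keV

By energy conservation: K_e = E_initial - E_final

First find the scattered photon energy:
Initial wavelength: λ = hc/E = 2.6988 pm
Compton shift: Δλ = λ_C(1 - cos(103°)) = 2.9721 pm
Final wavelength: λ' = 2.6988 + 2.9721 = 5.6709 pm
Final photon energy: E' = hc/λ' = 218.6308 keV

Electron kinetic energy:
K_e = E - E' = 459.4000 - 218.6308 = 240.7692 keV

(Intermediate values are shown rounded; full precision is carried through to the final answer.)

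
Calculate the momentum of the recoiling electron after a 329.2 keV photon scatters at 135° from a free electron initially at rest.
2.4253e-22 kg·m/s

The electron is initially at rest, so by conservation of momentum:
p⃗_e = p⃗₀ − p⃗'  (incident photon momentum minus scattered photon momentum)

Photon momentum magnitudes (p = h/λ = E/c):
λ₀ = hc/E₀ = 3.7662 pm → p₀ = h/λ₀ = 1.7593e-22 kg·m/s
Δλ = λ_C(1 − cos 135°) = 4.1420 pm
λ' = 7.9082 pm → p' = h/λ' = 8.3787e-23 kg·m/s

The scattered photon makes angle θ = 135° with the incident direction, so by the law of cosines:
|p⃗_e|² = p₀² + p'² − 2p₀p'cos θ
|p⃗_e|² = (1.7593e-22)² + (8.3787e-23)² − 2·1.7593e-22·8.3787e-23·cos(135°)
|p⃗_e| = 2.4253e-22 kg·m/s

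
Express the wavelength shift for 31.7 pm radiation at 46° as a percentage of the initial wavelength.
2.3371%

Calculate the Compton shift:
Δλ = λ_C(1 - cos(46°))
Δλ = 2.4263 × (1 - cos(46°))
Δλ = 2.4263 × 0.3053
Δλ = 0.7409 pm

Percentage change:
(Δλ/λ₀) × 100 = (0.7409/31.7) × 100
= 2.3371%

(Intermediate values are shown rounded; full precision is carried through to the final answer.)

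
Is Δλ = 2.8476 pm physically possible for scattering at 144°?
No, inconsistent

Calculate the expected shift for θ = 144°:

Δλ_expected = λ_C(1 - cos(144°))
Δλ_expected = 2.4263 × (1 - cos(144°))
Δλ_expected = 2.4263 × 1.8090
Δλ_expected = 4.3892 pm

Given shift: 2.8476 pm
Expected shift: 4.3892 pm
Difference: 1.5416 pm

The values do not match. The given shift corresponds to θ ≈ 100.0°, not 144°.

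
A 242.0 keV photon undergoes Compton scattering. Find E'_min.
124.2833 keV (at θ = 180°)

The scattered photon has minimum energy when its wavelength is maximum, i.e., when the Compton shift Δλ = λ_C(1 − cos θ) is maximum. This occurs at θ = 180° (backscattering), giving Δλ_max = 2λ_C = 4.8526 pm.

Initial wavelength: λ₀ = hc/E₀ = 5.1233 pm
Maximum final wavelength: λ'_max = λ₀ + 2λ_C = 5.1233 + 4.8526 = 9.9759 pm
Minimum final energy: E'_min = hc/λ'_max = 124.2833 keV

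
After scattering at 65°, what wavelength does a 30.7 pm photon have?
32.1009 pm

Using the Compton scattering formula:
λ' = λ + Δλ = λ + λ_C(1 - cos θ)

Given:
- Initial wavelength λ = 30.7 pm
- Scattering angle θ = 65°
- Compton wavelength λ_C ≈ 2.4263 pm

Calculate the shift:
Δλ = 2.4263 × (1 - cos(65°))
Δλ = 2.4263 × 0.5774
Δλ = 1.4009 pm

Final wavelength:
λ' = 30.7 + 1.4009 = 32.1009 pm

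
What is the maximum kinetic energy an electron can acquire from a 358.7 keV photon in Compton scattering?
209.4852 keV

Maximum energy transfer occurs at θ = 180° (backscattering).

Initial photon: E₀ = 358.7 keV → λ₀ = 3.4565 pm

Maximum Compton shift (at 180°):
Δλ_max = 2λ_C = 2 × 2.4263 = 4.8526 pm

Final wavelength:
λ' = 3.4565 + 4.8526 = 8.3091 pm

Minimum photon energy (maximum energy to electron):
E'_min = hc/λ' = 149.2148 keV

Maximum electron kinetic energy:
K_max = E₀ - E'_min = 358.7000 - 149.2148 = 209.4852 keV

(Intermediate values are shown rounded; full precision is carried through to the final answer.)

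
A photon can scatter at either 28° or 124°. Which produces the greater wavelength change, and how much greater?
124° produces the larger shift by a factor of 13.320

Calculate both shifts using Δλ = λ_C(1 - cos θ):

For θ₁ = 28°:
Δλ₁ = 2.4263 × (1 - cos(28°))
Δλ₁ = 2.4263 × 0.1171
Δλ₁ = 0.2840 pm

For θ₂ = 124°:
Δλ₂ = 2.4263 × (1 - cos(124°))
Δλ₂ = 2.4263 × 1.5592
Δλ₂ = 3.7831 pm

The 124° angle produces the larger shift.
Ratio: 3.7831/0.2840 = 13.320

(Intermediate values are shown rounded; full precision is carried through to the final answer.)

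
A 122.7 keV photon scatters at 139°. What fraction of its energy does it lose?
0.2964 (or 29.64%)

Calculate initial and final photon energies:

Initial: E₀ = 122.7 keV → λ₀ = 10.1047 pm
Compton shift: Δλ = 4.2575 pm
Final wavelength: λ' = 14.3621 pm
Final energy: E' = 86.3272 keV

Fractional energy loss:
(E₀ - E')/E₀ = (122.7000 - 86.3272)/122.7000
= 36.3728/122.7000
= 0.2964
= 29.64%

(Intermediate values are shown rounded; full precision is carried through to the final answer.)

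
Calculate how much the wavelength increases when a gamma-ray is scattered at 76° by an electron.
1.8393 pm

Using the Compton scattering formula:
Δλ = λ_C(1 - cos θ)

where λ_C = h/(m_e·c) ≈ 2.4263 pm is the Compton wavelength of an electron.

For θ = 76°:
cos(76°) = 0.2419
1 - cos(76°) = 0.7581

Δλ = 2.4263 × 0.7581
Δλ = 1.8393 pm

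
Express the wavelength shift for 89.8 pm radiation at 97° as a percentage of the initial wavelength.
3.0312%

Calculate the Compton shift:
Δλ = λ_C(1 - cos(97°))
Δλ = 2.4263 × (1 - cos(97°))
Δλ = 2.4263 × 1.1219
Δλ = 2.7220 pm

Percentage change:
(Δλ/λ₀) × 100 = (2.7220/89.8) × 100
= 3.0312%

(Intermediate values are shown rounded; full precision is carried through to the final answer.)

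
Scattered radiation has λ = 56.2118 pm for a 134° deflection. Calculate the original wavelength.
52.1000 pm

From λ' = λ + Δλ, we have λ = λ' - Δλ

First calculate the Compton shift:
Δλ = λ_C(1 - cos θ)
Δλ = 2.4263 × (1 - cos(134°))
Δλ = 2.4263 × 1.6947
Δλ = 4.1118 pm

Initial wavelength:
λ = λ' - Δλ
λ = 56.2118 - 4.1118
λ = 52.1000 pm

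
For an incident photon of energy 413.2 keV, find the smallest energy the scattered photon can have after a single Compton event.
157.8772 keV (at θ = 180°)

The scattered photon has minimum energy when its wavelength is maximum, i.e., when the Compton shift Δλ = λ_C(1 − cos θ) is maximum. This occurs at θ = 180° (backscattering), giving Δλ_max = 2λ_C = 4.8526 pm.

Initial wavelength: λ₀ = hc/E₀ = 3.0006 pm
Maximum final wavelength: λ'_max = λ₀ + 2λ_C = 3.0006 + 4.8526 = 7.8532 pm
Minimum final energy: E'_min = hc/λ'_max = 157.8772 keV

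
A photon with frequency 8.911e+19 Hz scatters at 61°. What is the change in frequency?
2.414e+19 Hz (decrease)

Convert frequency to wavelength (c = 299792458 m/s):
λ₀ = c/f₀ = 299792458/8.911e+19 = 3.3642965e-12 m = 3.3643 pm

Calculate Compton shift:
Δλ = λ_C(1 - cos(61°)) = 1.2500 pm

Final wavelength:
λ' = λ₀ + Δλ = 3.3643 + 1.2500 = 4.6143 pm

Final frequency:
f' = c/λ' = 299792458/4.6143082e-12 = 6.4970186e+19 Hz

Frequency shift (decrease):
Δf = f₀ - f' = 8.911e+19 - 6.4970186e+19 = 2.414e+19 Hz

(Intermediate values are shown rounded; full precision is carried through to the final answer.)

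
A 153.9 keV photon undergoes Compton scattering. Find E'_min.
96.0465 keV (at θ = 180°)

The scattered photon has minimum energy when its wavelength is maximum, i.e., when the Compton shift Δλ = λ_C(1 − cos θ) is maximum. This occurs at θ = 180° (backscattering), giving Δλ_max = 2λ_C = 4.8526 pm.

Initial wavelength: λ₀ = hc/E₀ = 8.0562 pm
Maximum final wavelength: λ'_max = λ₀ + 2λ_C = 8.0562 + 4.8526 = 12.9088 pm
Minimum final energy: E'_min = hc/λ'_max = 96.0465 keV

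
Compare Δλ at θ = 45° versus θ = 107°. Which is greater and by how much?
107° produces the larger shift by a factor of 4.412

Calculate both shifts using Δλ = λ_C(1 - cos θ):

For θ₁ = 45°:
Δλ₁ = 2.4263 × (1 - cos(45°))
Δλ₁ = 2.4263 × 0.2929
Δλ₁ = 0.7106 pm

For θ₂ = 107°:
Δλ₂ = 2.4263 × (1 - cos(107°))
Δλ₂ = 2.4263 × 1.2924
Δλ₂ = 3.1357 pm

The 107° angle produces the larger shift.
Ratio: 3.1357/0.7106 = 4.412

(Intermediate values are shown rounded; full precision is carried through to the final answer.)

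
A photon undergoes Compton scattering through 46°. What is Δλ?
0.7409 pm

Using the Compton scattering formula:
Δλ = λ_C(1 - cos θ)

where λ_C = h/(m_e·c) ≈ 2.4263 pm is the Compton wavelength of an electron.

For θ = 46°:
cos(46°) = 0.6947
1 - cos(46°) = 0.3053

Δλ = 2.4263 × 0.3053
Δλ = 0.7409 pm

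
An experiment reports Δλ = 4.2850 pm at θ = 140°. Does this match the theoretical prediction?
Yes, consistent

Calculate the expected shift for θ = 140°:

Δλ_expected = λ_C(1 - cos(140°))
Δλ_expected = 2.4263 × (1 - cos(140°))
Δλ_expected = 2.4263 × 1.7660
Δλ_expected = 4.2850 pm

Given shift: 4.2850 pm
Expected shift: 4.2850 pm
Difference: 0.0000 pm

The values match. This is consistent with Compton scattering at the stated angle.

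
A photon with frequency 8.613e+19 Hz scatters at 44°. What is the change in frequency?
1.409e+19 Hz (decrease)

Convert frequency to wavelength (c = 299792458 m/s):
λ₀ = c/f₀ = 299792458/8.613e+19 = 3.4806973e-12 m = 3.4807 pm

Calculate Compton shift:
Δλ = λ_C(1 - cos(44°)) = 0.6810 pm

Final wavelength:
λ' = λ₀ + Δλ = 3.4807 + 0.6810 = 4.1617 pm

Final frequency:
f' = c/λ' = 299792458/4.1616660e-12 = 7.2036645e+19 Hz

Frequency shift (decrease):
Δf = f₀ - f' = 8.613e+19 - 7.2036645e+19 = 1.409e+19 Hz

(Intermediate values are shown rounded; full precision is carried through to the final answer.)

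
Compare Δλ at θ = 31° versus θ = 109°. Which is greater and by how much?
109° produces the larger shift by a factor of 9.281

Calculate both shifts using Δλ = λ_C(1 - cos θ):

For θ₁ = 31°:
Δλ₁ = 2.4263 × (1 - cos(31°))
Δλ₁ = 2.4263 × 0.1428
Δλ₁ = 0.3466 pm

For θ₂ = 109°:
Δλ₂ = 2.4263 × (1 - cos(109°))
Δλ₂ = 2.4263 × 1.3256
Δλ₂ = 3.2162 pm

The 109° angle produces the larger shift.
Ratio: 3.2162/0.3466 = 9.281

(Intermediate values are shown rounded; full precision is carried through to the final answer.)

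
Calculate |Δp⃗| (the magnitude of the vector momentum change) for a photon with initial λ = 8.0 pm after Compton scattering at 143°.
1.2970e-22 kg·m/s

Photon momentum magnitude is p = h/λ.

Initial momentum:
p₀ = h/λ = 6.6261e-34/8.0000e-12 = 8.2826e-23 kg·m/s

After scattering:
λ' = λ + Δλ = 8.0 + 4.3640 = 12.3640 pm
p' = h/λ' = 6.6261e-34/1.2364e-11 = 5.3591e-23 kg·m/s

Momentum is a vector; the scattered photon's direction makes angle θ = 143° with the incident direction. The magnitude of the vector change Δp⃗ = p⃗₀ − p⃗' is found from the law of cosines:
|Δp⃗|² = p₀² + p'² − 2p₀p'cos θ
|Δp⃗|² = (8.2826e-23)² + (5.3591e-23)² − 2·8.2826e-23·5.3591e-23·cos(143°)
|Δp⃗| = 1.2970e-22 kg·m/s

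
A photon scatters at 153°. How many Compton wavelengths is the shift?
1.8910 λ_C

The Compton shift formula is:
Δλ = λ_C(1 - cos θ)

Dividing both sides by λ_C:
Δλ/λ_C = 1 - cos θ

For θ = 153°:
Δλ/λ_C = 1 - cos(153°)
Δλ/λ_C = 1 - -0.8910
Δλ/λ_C = 1.8910

This means the shift is 1.8910 × λ_C = 4.5882 pm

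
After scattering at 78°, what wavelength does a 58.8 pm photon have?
60.7219 pm

Using the Compton scattering formula:
λ' = λ + Δλ = λ + λ_C(1 - cos θ)

Given:
- Initial wavelength λ = 58.8 pm
- Scattering angle θ = 78°
- Compton wavelength λ_C ≈ 2.4263 pm

Calculate the shift:
Δλ = 2.4263 × (1 - cos(78°))
Δλ = 2.4263 × 0.7921
Δλ = 1.9219 pm

Final wavelength:
λ' = 58.8 + 1.9219 = 60.7219 pm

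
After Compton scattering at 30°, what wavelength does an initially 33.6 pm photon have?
33.9251 pm

Using the Compton formula: λ' = λ + λ_C(1 − cos θ)

For θ = 30°, cos θ = √3/2 (exact) ≈ 0.8660, so:
1 − cos 30° = 1 − (√3/2) ≈ 0.1340

Δλ = λ_C × 0.1340 = 2.4263 × 0.1340 = 0.3251 pm

λ' = 33.6 + 0.3251 = 33.9251 pm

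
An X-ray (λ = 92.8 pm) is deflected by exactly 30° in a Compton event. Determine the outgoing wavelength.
93.1251 pm

Using the Compton formula: λ' = λ + λ_C(1 − cos θ)

For θ = 30°, cos θ = √3/2 (exact) ≈ 0.8660, so:
1 − cos 30° = 1 − (√3/2) ≈ 0.1340

Δλ = λ_C × 0.1340 = 2.4263 × 0.1340 = 0.3251 pm

λ' = 92.8 + 0.3251 = 93.1251 pm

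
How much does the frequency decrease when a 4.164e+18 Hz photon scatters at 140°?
2.339e+17 Hz (decrease)

Convert frequency to wavelength (c = 299792458 m/s):
λ₀ = c/f₀ = 299792458/4.164e+18 = 7.1996268e-11 m = 71.9963 pm

Calculate Compton shift:
Δλ = λ_C(1 - cos(140°)) = 4.2850 pm

Final wavelength:
λ' = λ₀ + Δλ = 71.9963 + 4.2850 = 76.2812 pm

Final frequency:
f' = c/λ' = 299792458/7.6281239e-11 = 3.9300942e+18 Hz

Frequency shift (decrease):
Δf = f₀ - f' = 4.164e+18 - 3.9300942e+18 = 2.339e+17 Hz

(Intermediate values are shown rounded; full precision is carried through to the final answer.)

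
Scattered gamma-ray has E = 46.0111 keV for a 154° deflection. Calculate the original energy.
55.4999 keV

Convert final energy to wavelength (hc ≈ 1239.842 keV·pm):
λ' = hc/E' = 1239.842 / 46.0111 = 26.9466 pm

Calculate the Compton shift:
Δλ = λ_C(1 - cos(154°))
Δλ = 2.4263 × (1 - cos(154°))
Δλ = 4.6071 pm

Initial wavelength:
λ = λ' - Δλ = 26.9466 - 4.6071 = 22.3395 pm

Initial energy:
E = hc/λ = 1239.842 / 22.3395 = 55.4999 keV

(Intermediate values are shown rounded; full precision is carried through to the final answer.)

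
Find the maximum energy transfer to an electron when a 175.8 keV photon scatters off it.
71.6570 keV

Maximum energy transfer occurs at θ = 180° (backscattering).

Initial photon: E₀ = 175.8 keV → λ₀ = 7.0526 pm

Maximum Compton shift (at 180°):
Δλ_max = 2λ_C = 2 × 2.4263 = 4.8526 pm

Final wavelength:
λ' = 7.0526 + 4.8526 = 11.9052 pm

Minimum photon energy (maximum energy to electron):
E'_min = hc/λ' = 104.1430 keV

Maximum electron kinetic energy:
K_max = E₀ - E'_min = 175.8000 - 104.1430 = 71.6570 keV

(Intermediate values are shown rounded; full precision is carried through to the final answer.)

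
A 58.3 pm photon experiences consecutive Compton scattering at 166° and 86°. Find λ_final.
65.3376 pm

Apply Compton shift twice:

First scattering at θ₁ = 166°:
Δλ₁ = λ_C(1 - cos(166°))
Δλ₁ = 2.4263 × 1.9703
Δλ₁ = 4.7805 pm

After first scattering:
λ₁ = 58.3 + 4.7805 = 63.0805 pm

Second scattering at θ₂ = 86°:
Δλ₂ = λ_C(1 - cos(86°))
Δλ₂ = 2.4263 × 0.9302
Δλ₂ = 2.2571 pm

Final wavelength:
λ₂ = 63.0805 + 2.2571 = 65.3376 pm

Total shift: Δλ_total = 4.7805 + 2.2571 = 7.0376 pm

(Intermediate values are shown rounded; full precision is carried through to the final answer.)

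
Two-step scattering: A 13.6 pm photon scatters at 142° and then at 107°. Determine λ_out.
21.0740 pm

Apply Compton shift twice:

First scattering at θ₁ = 142°:
Δλ₁ = λ_C(1 - cos(142°))
Δλ₁ = 2.4263 × 1.7880
Δλ₁ = 4.3383 pm

After first scattering:
λ₁ = 13.6 + 4.3383 = 17.9383 pm

Second scattering at θ₂ = 107°:
Δλ₂ = λ_C(1 - cos(107°))
Δλ₂ = 2.4263 × 1.2924
Δλ₂ = 3.1357 pm

Final wavelength:
λ₂ = 17.9383 + 3.1357 = 21.0740 pm

Total shift: Δλ_total = 4.3383 + 3.1357 = 7.4740 pm

(Intermediate values are shown rounded; full precision is carried through to the final answer.)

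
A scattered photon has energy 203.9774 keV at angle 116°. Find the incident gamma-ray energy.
479.0002 keV

Convert final energy to wavelength (hc ≈ 1239.842 keV·pm):
λ' = hc/E' = 1239.842 / 203.9774 = 6.0783 pm

Calculate the Compton shift:
Δλ = λ_C(1 - cos(116°))
Δλ = 2.4263 × (1 - cos(116°))
Δλ = 3.4899 pm

Initial wavelength:
λ = λ' - Δλ = 6.0783 - 3.4899 = 2.5884 pm

Initial energy:
E = hc/λ = 1239.842 / 2.5884 = 479.0002 keV

(Intermediate values are shown rounded; full precision is carried through to the final answer.)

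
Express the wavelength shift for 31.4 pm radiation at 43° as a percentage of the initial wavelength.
2.0759%

Calculate the Compton shift:
Δλ = λ_C(1 - cos(43°))
Δλ = 2.4263 × (1 - cos(43°))
Δλ = 2.4263 × 0.2686
Δλ = 0.6518 pm

Percentage change:
(Δλ/λ₀) × 100 = (0.6518/31.4) × 100
= 2.0759%

(Intermediate values are shown rounded; full precision is carried through to the final answer.)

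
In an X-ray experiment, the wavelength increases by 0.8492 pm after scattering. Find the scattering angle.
49.46°

From the Compton formula Δλ = λ_C(1 - cos θ), we can solve for θ:

cos θ = 1 - Δλ/λ_C

Given:
- Δλ = 0.8492 pm
- λ_C = h/(m_e·c) ≈ 2.42631024 pm

cos θ = 1 - 0.8492/2.42631024
cos θ = 1 - 0.349996
cos θ = 0.650004

θ = arccos(0.650004)
θ = 49.46°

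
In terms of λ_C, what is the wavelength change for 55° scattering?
0.4264 λ_C

The Compton shift formula is:
Δλ = λ_C(1 - cos θ)

Dividing both sides by λ_C:
Δλ/λ_C = 1 - cos θ

For θ = 55°:
Δλ/λ_C = 1 - cos(55°)
Δλ/λ_C = 1 - 0.5736
Δλ/λ_C = 0.4264

This means the shift is 0.4264 × λ_C = 1.0346 pm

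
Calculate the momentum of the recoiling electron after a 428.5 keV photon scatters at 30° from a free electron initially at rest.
1.1475e-22 kg·m/s

The electron is initially at rest, so by conservation of momentum:
p⃗_e = p⃗₀ − p⃗'  (incident photon momentum minus scattered photon momentum)

Photon momentum magnitudes (p = h/λ = E/c):
λ₀ = hc/E₀ = 2.8934 pm → p₀ = h/λ₀ = 2.2900e-22 kg·m/s
Δλ = λ_C(1 − cos 30°) = 0.3251 pm
λ' = 3.2185 pm → p' = h/λ' = 2.0587e-22 kg·m/s

The scattered photon makes angle θ = 30° with the incident direction, so by the law of cosines:
|p⃗_e|² = p₀² + p'² − 2p₀p'cos θ
|p⃗_e|² = (2.2900e-22)² + (2.0587e-22)² − 2·2.2900e-22·2.0587e-22·cos(30°)
|p⃗_e| = 1.1475e-22 kg·m/s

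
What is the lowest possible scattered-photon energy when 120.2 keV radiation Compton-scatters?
81.7436 keV (at θ = 180°)

The scattered photon has minimum energy when its wavelength is maximum, i.e., when the Compton shift Δλ = λ_C(1 − cos θ) is maximum. This occurs at θ = 180° (backscattering), giving Δλ_max = 2λ_C = 4.8526 pm.

Initial wavelength: λ₀ = hc/E₀ = 10.3148 pm
Maximum final wavelength: λ'_max = λ₀ + 2λ_C = 10.3148 + 4.8526 = 15.1674 pm
Minimum final energy: E'_min = hc/λ'_max = 81.7436 keV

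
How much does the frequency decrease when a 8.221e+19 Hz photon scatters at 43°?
1.247e+19 Hz (decrease)

Convert frequency to wavelength (c = 299792458 m/s):
λ₀ = c/f₀ = 299792458/8.221e+19 = 3.6466666e-12 m = 3.6467 pm

Calculate Compton shift:
Δλ = λ_C(1 - cos(43°)) = 0.6518 pm

Final wavelength:
λ' = λ₀ + Δλ = 3.6467 + 0.6518 = 4.2985 pm

Final frequency:
f' = c/λ' = 299792458/4.2984858e-12 = 6.9743735e+19 Hz

Frequency shift (decrease):
Δf = f₀ - f' = 8.221e+19 - 6.9743735e+19 = 1.247e+19 Hz

(Intermediate values are shown rounded; full precision is carried through to the final answer.)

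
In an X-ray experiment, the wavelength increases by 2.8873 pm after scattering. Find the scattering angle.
100.95°

From the Compton formula Δλ = λ_C(1 - cos θ), we can solve for θ:

cos θ = 1 - Δλ/λ_C

Given:
- Δλ = 2.8873 pm
- λ_C = h/(m_e·c) ≈ 2.42631024 pm

cos θ = 1 - 2.8873/2.42631024
cos θ = 1 - 1.189996
cos θ = -0.189996

θ = arccos(-0.189996)
θ = 100.95°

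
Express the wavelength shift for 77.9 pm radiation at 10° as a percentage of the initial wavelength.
0.0473%

Calculate the Compton shift:
Δλ = λ_C(1 - cos(10°))
Δλ = 2.4263 × (1 - cos(10°))
Δλ = 2.4263 × 0.0152
Δλ = 0.0369 pm

Percentage change:
(Δλ/λ₀) × 100 = (0.0369/77.9) × 100
= 0.0473%

(Intermediate values are shown rounded; full precision is carried through to the final answer.)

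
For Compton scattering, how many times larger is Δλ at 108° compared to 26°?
108° produces the larger shift by a factor of 12.934

Calculate both shifts using Δλ = λ_C(1 - cos θ):

For θ₁ = 26°:
Δλ₁ = 2.4263 × (1 - cos(26°))
Δλ₁ = 2.4263 × 0.1012
Δλ₁ = 0.2456 pm

For θ₂ = 108°:
Δλ₂ = 2.4263 × (1 - cos(108°))
Δλ₂ = 2.4263 × 1.3090
Δλ₂ = 3.1761 pm

The 108° angle produces the larger shift.
Ratio: 3.1761/0.2456 = 12.934

(Intermediate values are shown rounded; full precision is carried through to the final answer.)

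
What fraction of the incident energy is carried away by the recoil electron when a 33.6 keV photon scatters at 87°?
0.0587 (or 5.87%)

Calculate initial and final photon energies:

Initial: E₀ = 33.6 keV → λ₀ = 36.9001 pm
Compton shift: Δλ = 2.2993 pm
Final wavelength: λ' = 39.1994 pm
Final energy: E' = 31.6291 keV

Fractional energy loss:
(E₀ - E')/E₀ = (33.6000 - 31.6291)/33.6000
= 1.9709/33.6000
= 0.0587
= 5.87%

(Intermediate values are shown rounded; full precision is carried through to the final answer.)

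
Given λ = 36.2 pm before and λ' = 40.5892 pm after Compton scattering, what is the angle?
144.00°

First find the wavelength shift:
Δλ = λ' - λ = 40.5892 - 36.2 = 4.3892 pm

Using Δλ = λ_C(1 - cos θ), with λ_C = h/(m_e·c) ≈ 2.42631024 pm:
cos θ = 1 - Δλ/λ_C
cos θ = 1 - 4.3892/2.42631024
cos θ = -0.809002

θ = arccos(-0.809002)
θ = 144.00°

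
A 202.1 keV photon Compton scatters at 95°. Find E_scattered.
141.3316 keV

First convert energy to wavelength:
λ = hc/E, with hc ≈ 1239.842 keV·pm (i.e. 1239.842 eV·nm)

For E = 202.1 keV = 202100 eV:
λ = 1239.842 keV·pm / 202.1 keV
λ = 6.1348 pm

Calculate the Compton shift:
Δλ = λ_C(1 - cos(95°)) = 2.4263 × 1.0872
Δλ = 2.6378 pm

Final wavelength:
λ' = 6.1348 + 2.6378 = 8.7726 pm

Final energy:
E' = hc/λ' = 1239.842 / 8.7726 = 141.3316 keV

(Intermediate values are shown rounded; full precision is carried through to the final answer.)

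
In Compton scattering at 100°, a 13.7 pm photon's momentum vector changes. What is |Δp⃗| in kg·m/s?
6.7935e-23 kg·m/s

Photon momentum magnitude is p = h/λ.

Initial momentum:
p₀ = h/λ = 6.6261e-34/1.3700e-11 = 4.8365e-23 kg·m/s

After scattering:
λ' = λ + Δλ = 13.7 + 2.8476 = 16.5476 pm
p' = h/λ' = 6.6261e-34/1.6548e-11 = 4.0042e-23 kg·m/s

Momentum is a vector; the scattered photon's direction makes angle θ = 100° with the incident direction. The magnitude of the vector change Δp⃗ = p⃗₀ − p⃗' is found from the law of cosines:
|Δp⃗|² = p₀² + p'² − 2p₀p'cos θ
|Δp⃗|² = (4.8365e-23)² + (4.0042e-23)² − 2·4.8365e-23·4.0042e-23·cos(100°)
|Δp⃗| = 6.7935e-23 kg·m/s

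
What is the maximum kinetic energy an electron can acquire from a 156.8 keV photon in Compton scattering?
59.6320 keV

Maximum energy transfer occurs at θ = 180° (backscattering).

Initial photon: E₀ = 156.8 keV → λ₀ = 7.9072 pm

Maximum Compton shift (at 180°):
Δλ_max = 2λ_C = 2 × 2.4263 = 4.8526 pm

Final wavelength:
λ' = 7.9072 + 4.8526 = 12.7598 pm

Minimum photon energy (maximum energy to electron):
E'_min = hc/λ' = 97.1680 keV

Maximum electron kinetic energy:
K_max = E₀ - E'_min = 156.8000 - 97.1680 = 59.6320 keV

(Intermediate values are shown rounded; full precision is carried through to the final answer.)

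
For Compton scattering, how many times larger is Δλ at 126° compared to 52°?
126° produces the larger shift by a factor of 4.131

Calculate both shifts using Δλ = λ_C(1 - cos θ):

For θ₁ = 52°:
Δλ₁ = 2.4263 × (1 - cos(52°))
Δλ₁ = 2.4263 × 0.3843
Δλ₁ = 0.9325 pm

For θ₂ = 126°:
Δλ₂ = 2.4263 × (1 - cos(126°))
Δλ₂ = 2.4263 × 1.5878
Δλ₂ = 3.8525 pm

The 126° angle produces the larger shift.
Ratio: 3.8525/0.9325 = 4.131

(Intermediate values are shown rounded; full precision is carried through to the final answer.)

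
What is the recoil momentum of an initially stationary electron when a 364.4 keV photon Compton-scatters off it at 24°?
7.9403e-23 kg·m/s

The electron is initially at rest, so by conservation of momentum:
p⃗_e = p⃗₀ − p⃗'  (incident photon momentum minus scattered photon momentum)

Photon momentum magnitudes (p = h/λ = E/c):
λ₀ = hc/E₀ = 3.4024 pm → p₀ = h/λ₀ = 1.9475e-22 kg·m/s
Δλ = λ_C(1 − cos 24°) = 0.2098 pm
λ' = 3.6122 pm → p' = h/λ' = 1.8344e-22 kg·m/s

The scattered photon makes angle θ = 24° with the incident direction, so by the law of cosines:
|p⃗_e|² = p₀² + p'² − 2p₀p'cos θ
|p⃗_e|² = (1.9475e-22)² + (1.8344e-22)² − 2·1.9475e-22·1.8344e-22·cos(24°)
|p⃗_e| = 7.9403e-23 kg·m/s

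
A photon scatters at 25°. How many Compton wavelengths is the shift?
0.0937 λ_C

The Compton shift formula is:
Δλ = λ_C(1 - cos θ)

Dividing both sides by λ_C:
Δλ/λ_C = 1 - cos θ

For θ = 25°:
Δλ/λ_C = 1 - cos(25°)
Δλ/λ_C = 1 - 0.9063
Δλ/λ_C = 0.0937

This means the shift is 0.0937 × λ_C = 0.2273 pm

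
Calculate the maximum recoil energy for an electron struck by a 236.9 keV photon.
113.9758 keV

Maximum energy transfer occurs at θ = 180° (backscattering).

Initial photon: E₀ = 236.9 keV → λ₀ = 5.2336 pm

Maximum Compton shift (at 180°):
Δλ_max = 2λ_C = 2 × 2.4263 = 4.8526 pm

Final wavelength:
λ' = 5.2336 + 4.8526 = 10.0862 pm

Minimum photon energy (maximum energy to electron):
E'_min = hc/λ' = 122.9242 keV

Maximum electron kinetic energy:
K_max = E₀ - E'_min = 236.9000 - 122.9242 = 113.9758 keV

(Intermediate values are shown rounded; full precision is carried through to the final answer.)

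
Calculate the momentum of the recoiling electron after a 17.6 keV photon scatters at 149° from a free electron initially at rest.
1.7583e-23 kg·m/s

The electron is initially at rest, so by conservation of momentum:
p⃗_e = p⃗₀ − p⃗'  (incident photon momentum minus scattered photon momentum)

Photon momentum magnitudes (p = h/λ = E/c):
λ₀ = hc/E₀ = 70.4456 pm → p₀ = h/λ₀ = 9.4059e-24 kg·m/s
Δλ = λ_C(1 − cos 149°) = 4.5061 pm
λ' = 74.9516 pm → p' = h/λ' = 8.8405e-24 kg·m/s

The scattered photon makes angle θ = 149° with the incident direction, so by the law of cosines:
|p⃗_e|² = p₀² + p'² − 2p₀p'cos θ
|p⃗_e|² = (9.4059e-24)² + (8.8405e-24)² − 2·9.4059e-24·8.8405e-24·cos(149°)
|p⃗_e| = 1.7583e-23 kg·m/s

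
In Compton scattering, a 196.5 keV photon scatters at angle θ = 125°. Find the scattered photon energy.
122.4219 keV

First convert energy to wavelength:
λ = hc/E, with hc ≈ 1239.842 keV·pm (i.e. 1239.842 eV·nm)

For E = 196.5 keV = 196500 eV:
λ = 1239.842 keV·pm / 196.5 keV
λ = 6.3096 pm

Calculate the Compton shift:
Δλ = λ_C(1 - cos(125°)) = 2.4263 × 1.5736
Δλ = 3.8180 pm

Final wavelength:
λ' = 6.3096 + 3.8180 = 10.1276 pm

Final energy:
E' = hc/λ' = 1239.842 / 10.1276 = 122.4219 keV

(Intermediate values are shown rounded; full precision is carried through to the final answer.)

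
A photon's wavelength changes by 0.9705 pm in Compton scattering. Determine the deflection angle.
53.13°

From the Compton formula Δλ = λ_C(1 - cos θ), we can solve for θ:

cos θ = 1 - Δλ/λ_C

Given:
- Δλ = 0.9705 pm
- λ_C = h/(m_e·c) ≈ 2.42631024 pm

cos θ = 1 - 0.9705/2.42631024
cos θ = 1 - 0.399990
cos θ = 0.600010

θ = arccos(0.600010)
θ = 53.13°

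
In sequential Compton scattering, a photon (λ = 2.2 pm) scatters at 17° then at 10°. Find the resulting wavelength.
2.3429 pm

Apply Compton shift twice:

First scattering at θ₁ = 17°:
Δλ₁ = λ_C(1 - cos(17°))
Δλ₁ = 2.4263 × 0.0437
Δλ₁ = 0.1060 pm

After first scattering:
λ₁ = 2.2 + 0.1060 = 2.3060 pm

Second scattering at θ₂ = 10°:
Δλ₂ = λ_C(1 - cos(10°))
Δλ₂ = 2.4263 × 0.0152
Δλ₂ = 0.0369 pm

Final wavelength:
λ₂ = 2.3060 + 0.0369 = 2.3429 pm

Total shift: Δλ_total = 0.1060 + 0.0369 = 0.1429 pm

(Intermediate values are shown rounded; full precision is carried through to the final answer.)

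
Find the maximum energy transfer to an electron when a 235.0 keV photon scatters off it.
112.5893 keV

Maximum energy transfer occurs at θ = 180° (backscattering).

Initial photon: E₀ = 235.0 keV → λ₀ = 5.2759 pm

Maximum Compton shift (at 180°):
Δλ_max = 2λ_C = 2 × 2.4263 = 4.8526 pm

Final wavelength:
λ' = 5.2759 + 4.8526 = 10.1285 pm

Minimum photon energy (maximum energy to electron):
E'_min = hc/λ' = 122.4107 keV

Maximum electron kinetic energy:
K_max = E₀ - E'_min = 235.0000 - 122.4107 = 112.5893 keV

(Intermediate values are shown rounded; full precision is carried through to the final answer.)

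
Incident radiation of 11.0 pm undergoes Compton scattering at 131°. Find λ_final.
15.0181 pm

Using the Compton scattering formula:
λ' = λ + Δλ = λ + λ_C(1 - cos θ)

Given:
- Initial wavelength λ = 11.0 pm
- Scattering angle θ = 131°
- Compton wavelength λ_C ≈ 2.4263 pm

Calculate the shift:
Δλ = 2.4263 × (1 - cos(131°))
Δλ = 2.4263 × 1.6561
Δλ = 4.0181 pm

Final wavelength:
λ' = 11.0 + 4.0181 = 15.0181 pm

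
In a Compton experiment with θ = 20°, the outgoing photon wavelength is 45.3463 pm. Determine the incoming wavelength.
45.2000 pm

From λ' = λ + Δλ, we have λ = λ' - Δλ

First calculate the Compton shift:
Δλ = λ_C(1 - cos θ)
Δλ = 2.4263 × (1 - cos(20°))
Δλ = 2.4263 × 0.0603
Δλ = 0.1463 pm

Initial wavelength:
λ = λ' - Δλ
λ = 45.3463 - 0.1463
λ = 45.2000 pm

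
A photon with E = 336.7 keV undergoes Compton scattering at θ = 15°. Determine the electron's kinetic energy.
7.3935 keV

By energy conservation: K_e = E_initial - E_final

First find the scattered photon energy:
Initial wavelength: λ = hc/E = 3.6823 pm
Compton shift: Δλ = λ_C(1 - cos(15°)) = 0.0827 pm
Final wavelength: λ' = 3.6823 + 0.0827 = 3.7650 pm
Final photon energy: E' = hc/λ' = 329.3065 keV

Electron kinetic energy:
K_e = E - E' = 336.7000 - 329.3065 = 7.3935 keV

(Intermediate values are shown rounded; full precision is carried through to the final answer.)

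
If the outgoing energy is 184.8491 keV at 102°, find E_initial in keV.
328.3001 keV

Convert final energy to wavelength (hc ≈ 1239.842 keV·pm):
λ' = hc/E' = 1239.842 / 184.8491 = 6.7073 pm

Calculate the Compton shift:
Δλ = λ_C(1 - cos(102°))
Δλ = 2.4263 × (1 - cos(102°))
Δλ = 2.9308 pm

Initial wavelength:
λ = λ' - Δλ = 6.7073 - 2.9308 = 3.7766 pm

Initial energy:
E = hc/λ = 1239.842 / 3.7766 = 328.3001 keV

(Intermediate values are shown rounded; full precision is carried through to the final answer.)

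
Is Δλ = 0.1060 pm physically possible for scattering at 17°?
Yes, consistent

Calculate the expected shift for θ = 17°:

Δλ_expected = λ_C(1 - cos(17°))
Δλ_expected = 2.4263 × (1 - cos(17°))
Δλ_expected = 2.4263 × 0.0437
Δλ_expected = 0.1060 pm

Given shift: 0.1060 pm
Expected shift: 0.1060 pm
Difference: 0.0000 pm

The values match. This is consistent with Compton scattering at the stated angle.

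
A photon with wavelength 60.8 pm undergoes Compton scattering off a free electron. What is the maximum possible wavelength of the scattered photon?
65.6526 pm (at θ = 180°)

The Compton shift is Δλ = λ_C(1 − cos θ).

Since cos θ ranges from −1 to 1, the factor (1 − cos θ) ranges from 0 to 2; the maximum shift occurs at θ = 180° (backscattering):
Δλ_max = 2λ_C = 2 × 2.4263 pm = 4.8526 pm

Maximum scattered wavelength:
λ'_max = λ₀ + Δλ_max = 60.8 + 4.8526 = 65.6526 pm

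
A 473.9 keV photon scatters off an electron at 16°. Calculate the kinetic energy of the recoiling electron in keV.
16.4348 keV

By energy conservation: K_e = E_initial - E_final

First find the scattered photon energy:
Initial wavelength: λ = hc/E = 2.6163 pm
Compton shift: Δλ = λ_C(1 - cos(16°)) = 0.0940 pm
Final wavelength: λ' = 2.6163 + 0.0940 = 2.7102 pm
Final photon energy: E' = hc/λ' = 457.4652 keV

Electron kinetic energy:
K_e = E - E' = 473.9000 - 457.4652 = 16.4348 keV

(Intermediate values are shown rounded; full precision is carried through to the final answer.)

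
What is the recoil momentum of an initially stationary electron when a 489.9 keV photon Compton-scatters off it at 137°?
3.4049e-22 kg·m/s

The electron is initially at rest, so by conservation of momentum:
p⃗_e = p⃗₀ − p⃗'  (incident photon momentum minus scattered photon momentum)

Photon momentum magnitudes (p = h/λ = E/c):
λ₀ = hc/E₀ = 2.5308 pm → p₀ = h/λ₀ = 2.6182e-22 kg·m/s
Δλ = λ_C(1 − cos 137°) = 4.2008 pm
λ' = 6.7316 pm → p' = h/λ' = 9.8432e-23 kg·m/s

The scattered photon makes angle θ = 137° with the incident direction, so by the law of cosines:
|p⃗_e|² = p₀² + p'² − 2p₀p'cos θ
|p⃗_e|² = (2.6182e-22)² + (9.8432e-23)² − 2·2.6182e-22·9.8432e-23·cos(137°)
|p⃗_e| = 3.4049e-22 kg·m/s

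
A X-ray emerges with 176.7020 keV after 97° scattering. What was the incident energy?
288.7001 keV

Convert final energy to wavelength (hc ≈ 1239.842 keV·pm):
λ' = hc/E' = 1239.842 / 176.7020 = 7.0166 pm

Calculate the Compton shift:
Δλ = λ_C(1 - cos(97°))
Δλ = 2.4263 × (1 - cos(97°))
Δλ = 2.7220 pm

Initial wavelength:
λ = λ' - Δλ = 7.0166 - 2.7220 = 4.2946 pm

Initial energy:
E = hc/λ = 1239.842 / 4.2946 = 288.7001 keV

(Intermediate values are shown rounded; full precision is carried through to the final answer.)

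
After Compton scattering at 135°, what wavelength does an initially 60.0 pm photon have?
64.1420 pm

Using the Compton formula: λ' = λ + λ_C(1 − cos θ)

For θ = 135°, cos θ = -√2/2 (exact) ≈ -0.7071, so:
1 − cos 135° = 1 − (-√2/2) ≈ 1.7071

Δλ = λ_C × 1.7071 = 2.4263 × 1.7071 = 4.1420 pm

λ' = 60.0 + 4.1420 = 64.1420 pm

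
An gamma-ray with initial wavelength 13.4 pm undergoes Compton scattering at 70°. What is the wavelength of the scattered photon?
14.9965 pm

Using the Compton scattering formula:
λ' = λ + Δλ = λ + λ_C(1 - cos θ)

Given:
- Initial wavelength λ = 13.4 pm
- Scattering angle θ = 70°
- Compton wavelength λ_C ≈ 2.4263 pm

Calculate the shift:
Δλ = 2.4263 × (1 - cos(70°))
Δλ = 2.4263 × 0.6580
Δλ = 1.5965 pm

Final wavelength:
λ' = 13.4 + 1.5965 = 14.9965 pm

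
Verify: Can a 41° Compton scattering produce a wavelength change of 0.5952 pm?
Yes, consistent

Calculate the expected shift for θ = 41°:

Δλ_expected = λ_C(1 - cos(41°))
Δλ_expected = 2.4263 × (1 - cos(41°))
Δλ_expected = 2.4263 × 0.2453
Δλ_expected = 0.5952 pm

Given shift: 0.5952 pm
Expected shift: 0.5952 pm
Difference: 0.0000 pm

The values match. This is consistent with Compton scattering at the stated angle.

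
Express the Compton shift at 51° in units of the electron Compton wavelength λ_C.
0.3707 λ_C

The Compton shift formula is:
Δλ = λ_C(1 - cos θ)

Dividing both sides by λ_C:
Δλ/λ_C = 1 - cos θ

For θ = 51°:
Δλ/λ_C = 1 - cos(51°)
Δλ/λ_C = 1 - 0.6293
Δλ/λ_C = 0.3707

This means the shift is 0.3707 × λ_C = 0.8994 pm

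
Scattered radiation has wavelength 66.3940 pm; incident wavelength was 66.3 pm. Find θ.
16.00°

First find the wavelength shift:
Δλ = λ' - λ = 66.3940 - 66.3 = 0.0940 pm

Using Δλ = λ_C(1 - cos θ), with λ_C = h/(m_e·c) ≈ 2.42631024 pm:
cos θ = 1 - Δλ/λ_C
cos θ = 1 - 0.0940/2.42631024
cos θ = 0.961258

θ = arccos(0.961258)
θ = 16.00°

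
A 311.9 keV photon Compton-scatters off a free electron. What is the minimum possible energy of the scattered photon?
140.4483 keV (at θ = 180°)

The scattered photon has minimum energy when its wavelength is maximum, i.e., when the Compton shift Δλ = λ_C(1 − cos θ) is maximum. This occurs at θ = 180° (backscattering), giving Δλ_max = 2λ_C = 4.8526 pm.

Initial wavelength: λ₀ = hc/E₀ = 3.9751 pm
Maximum final wavelength: λ'_max = λ₀ + 2λ_C = 3.9751 + 4.8526 = 8.8277 pm
Minimum final energy: E'_min = hc/λ'_max = 140.4483 keV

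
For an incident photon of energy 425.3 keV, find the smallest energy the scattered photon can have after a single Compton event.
159.6122 keV (at θ = 180°)

The scattered photon has minimum energy when its wavelength is maximum, i.e., when the Compton shift Δλ = λ_C(1 − cos θ) is maximum. This occurs at θ = 180° (backscattering), giving Δλ_max = 2λ_C = 4.8526 pm.

Initial wavelength: λ₀ = hc/E₀ = 2.9152 pm
Maximum final wavelength: λ'_max = λ₀ + 2λ_C = 2.9152 + 4.8526 = 7.7678 pm
Minimum final energy: E'_min = hc/λ'_max = 159.6122 keV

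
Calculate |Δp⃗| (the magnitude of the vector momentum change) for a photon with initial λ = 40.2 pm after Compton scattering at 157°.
3.0628e-23 kg·m/s

Photon momentum magnitude is p = h/λ.

Initial momentum:
p₀ = h/λ = 6.6261e-34/4.0200e-11 = 1.6483e-23 kg·m/s

After scattering:
λ' = λ + Δλ = 40.2 + 4.6597 = 44.8597 pm
p' = h/λ' = 6.6261e-34/4.4860e-11 = 1.4771e-23 kg·m/s

Momentum is a vector; the scattered photon's direction makes angle θ = 157° with the incident direction. The magnitude of the vector change Δp⃗ = p⃗₀ − p⃗' is found from the law of cosines:
|Δp⃗|² = p₀² + p'² − 2p₀p'cos θ
|Δp⃗|² = (1.6483e-23)² + (1.4771e-23)² − 2·1.6483e-23·1.4771e-23·cos(157°)
|Δp⃗| = 3.0628e-23 kg·m/s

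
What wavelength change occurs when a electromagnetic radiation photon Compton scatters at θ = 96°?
2.6799 pm

Using the Compton scattering formula:
Δλ = λ_C(1 - cos θ)

where λ_C = h/(m_e·c) ≈ 2.4263 pm is the Compton wavelength of an electron.

For θ = 96°:
cos(96°) = -0.1045
1 - cos(96°) = 1.1045

Δλ = 2.4263 × 1.1045
Δλ = 2.6799 pm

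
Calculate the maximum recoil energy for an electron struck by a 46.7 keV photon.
7.2167 keV

Maximum energy transfer occurs at θ = 180° (backscattering).

Initial photon: E₀ = 46.7 keV → λ₀ = 26.5491 pm

Maximum Compton shift (at 180°):
Δλ_max = 2λ_C = 2 × 2.4263 = 4.8526 pm

Final wavelength:
λ' = 26.5491 + 4.8526 = 31.4017 pm

Minimum photon energy (maximum energy to electron):
E'_min = hc/λ' = 39.4833 keV

Maximum electron kinetic energy:
K_max = E₀ - E'_min = 46.7000 - 39.4833 = 7.2167 keV

(Intermediate values are shown rounded; full precision is carried through to the final answer.)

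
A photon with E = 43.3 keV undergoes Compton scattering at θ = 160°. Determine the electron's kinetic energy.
6.1122 keV

By energy conservation: K_e = E_initial - E_final

First find the scattered photon energy:
Initial wavelength: λ = hc/E = 28.6338 pm
Compton shift: Δλ = λ_C(1 - cos(160°)) = 4.7063 pm
Final wavelength: λ' = 28.6338 + 4.7063 = 33.3401 pm
Final photon energy: E' = hc/λ' = 37.1878 keV

Electron kinetic energy:
K_e = E - E' = 43.3000 - 37.1878 = 6.1122 keV

(Intermediate values are shown rounded; full precision is carried through to the final answer.)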